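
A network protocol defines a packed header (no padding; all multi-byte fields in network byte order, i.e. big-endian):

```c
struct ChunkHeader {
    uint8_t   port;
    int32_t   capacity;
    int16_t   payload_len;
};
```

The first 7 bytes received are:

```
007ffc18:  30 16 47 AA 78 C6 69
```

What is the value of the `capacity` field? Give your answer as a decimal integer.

`capacity` follows `port` (1 byte), so it starts at byte offset 1 and occupies 4 bytes.
Bytes at offsets 1..4: 16 47 AA 78.
Big-endian stores the most-significant byte at the lowest address.
The bytes are already most-significant first: 0x1647AA78.
0x1647AA78 = 373795448.

373795448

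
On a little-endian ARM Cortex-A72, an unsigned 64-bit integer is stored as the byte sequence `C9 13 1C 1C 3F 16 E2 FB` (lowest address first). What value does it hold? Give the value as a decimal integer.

Little-endian stores the least-significant byte at the lowest address.
Reassemble most-significant byte first: FB E2 16 3F 1C 1C 13 C9 → 0xFBE2163F1C1C13C9.
0xFBE2163F1C1C13C9 = 18150093908566873033.

18150093908566873033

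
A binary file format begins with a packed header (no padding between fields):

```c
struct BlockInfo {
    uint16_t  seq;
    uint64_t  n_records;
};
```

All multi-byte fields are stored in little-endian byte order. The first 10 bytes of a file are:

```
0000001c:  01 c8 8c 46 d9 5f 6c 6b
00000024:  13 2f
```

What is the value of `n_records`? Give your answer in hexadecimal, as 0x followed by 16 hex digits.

0x2F136B6C5FD9468C

`n_records` follows `seq` (2 bytes), so it starts at byte offset 2 and occupies 8 bytes.
Bytes at offsets 2..9: 8C 46 D9 5F 6C 6B 13 2F.
Little-endian: lowest address holds the least-significant byte.
Reassemble most-significant byte first: 2F 13 6B 6C 5F D9 46 8C → 0x2F136B6C5FD9468C.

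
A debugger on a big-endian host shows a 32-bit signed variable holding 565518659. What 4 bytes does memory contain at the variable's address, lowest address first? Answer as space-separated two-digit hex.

21 B5 21 43

565518659 in hexadecimal, padded to 32 bits, is 0x21B52143.
Split into bytes (most-significant first): 21 B5 21 43.
Big-endian stores the most-significant byte at the lowest address.
So the memory order matches the most-significant-first order: 21 B5 21 43.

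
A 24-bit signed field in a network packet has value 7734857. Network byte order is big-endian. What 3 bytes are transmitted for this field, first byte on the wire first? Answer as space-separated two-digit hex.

76 06 49

7734857 in hexadecimal, padded to 24 bits, is 0x760649.
Split into bytes (most-significant first): 76 06 49.
In big-endian order the high byte comes first in memory.
So the memory order matches the most-significant-first order: 76 06 49.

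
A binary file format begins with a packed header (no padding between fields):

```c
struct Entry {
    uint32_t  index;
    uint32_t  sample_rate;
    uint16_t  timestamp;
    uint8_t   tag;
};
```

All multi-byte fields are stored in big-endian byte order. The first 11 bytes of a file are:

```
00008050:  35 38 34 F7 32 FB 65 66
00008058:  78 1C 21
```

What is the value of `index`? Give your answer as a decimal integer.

`index` is the first field, at byte offset 0, occupying 4 bytes.
Bytes at offsets 0..3: 35 38 34 F7.
In big-endian order the high byte comes first in memory.
The bytes are already most-significant first: 0x353834F7.
0x353834F7 = 892876023.

892876023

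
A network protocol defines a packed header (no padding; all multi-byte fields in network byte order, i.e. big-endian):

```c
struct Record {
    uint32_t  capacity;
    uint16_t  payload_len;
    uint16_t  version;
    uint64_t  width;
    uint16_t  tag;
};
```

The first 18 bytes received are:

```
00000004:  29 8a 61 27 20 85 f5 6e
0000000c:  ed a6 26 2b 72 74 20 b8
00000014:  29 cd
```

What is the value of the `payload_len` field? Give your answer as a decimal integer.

`payload_len` follows `capacity` (4 bytes), so it starts at byte offset 4 and occupies 2 bytes.
Bytes at offsets 4..5: 20 85.
In big-endian order the high byte comes first in memory.
The bytes are already most-significant first: 0x2085.
0x2085 = 8325.

8325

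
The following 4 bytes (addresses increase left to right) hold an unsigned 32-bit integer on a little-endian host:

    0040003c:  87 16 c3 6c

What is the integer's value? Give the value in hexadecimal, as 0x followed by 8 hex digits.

In little-endian order the low byte comes first in memory.
Reassemble most-significant byte first: 6C C3 16 87 → 0x6CC31687.

0x6CC31687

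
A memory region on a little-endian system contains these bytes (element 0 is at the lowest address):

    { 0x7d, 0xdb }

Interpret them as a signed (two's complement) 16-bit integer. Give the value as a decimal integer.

-9347

Little-endian: lowest address holds the least-significant byte.
Reassemble most-significant byte first: DB 7D → 0xDB7D.
Top bit is set, so as a signed 16-bit value this is 0xDB7D − 2^16 = -9347.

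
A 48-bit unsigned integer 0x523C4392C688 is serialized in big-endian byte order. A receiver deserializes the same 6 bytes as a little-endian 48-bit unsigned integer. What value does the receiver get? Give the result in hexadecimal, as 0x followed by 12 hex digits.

0x88C692433C52

Stored big-endian, the bytes at ascending addresses are 52 3C 43 92 C6 88.
Read back as little-endian, the first byte is least significant, giving 0x88C692433C52.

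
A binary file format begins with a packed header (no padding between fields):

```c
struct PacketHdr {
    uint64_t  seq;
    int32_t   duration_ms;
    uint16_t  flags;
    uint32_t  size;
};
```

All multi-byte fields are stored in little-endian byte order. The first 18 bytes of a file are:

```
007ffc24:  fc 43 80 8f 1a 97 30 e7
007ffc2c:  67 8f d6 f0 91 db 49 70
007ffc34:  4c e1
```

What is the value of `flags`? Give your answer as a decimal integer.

56209

`flags` follows `seq` (8 B), `duration_ms` (4 B), so it starts at offset 8 + 4 = 12 and occupies 2 bytes.
Bytes at offsets 12..13: 91 DB.
Little-endian: lowest address holds the least-significant byte.
Reassemble most-significant byte first: DB 91 → 0xDB91.
0xDB91 = 56209.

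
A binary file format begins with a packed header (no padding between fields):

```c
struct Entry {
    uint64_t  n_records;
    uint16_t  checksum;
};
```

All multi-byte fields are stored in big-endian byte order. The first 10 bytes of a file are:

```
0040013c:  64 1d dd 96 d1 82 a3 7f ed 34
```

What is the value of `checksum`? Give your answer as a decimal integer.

60724

`checksum` follows `n_records` (8 bytes), so it starts at byte offset 8 and occupies 2 bytes.
Bytes at offsets 8..9: ED 34.
In big-endian order the high byte comes first in memory.
The bytes are already most-significant first: 0xED34.
0xED34 = 60724.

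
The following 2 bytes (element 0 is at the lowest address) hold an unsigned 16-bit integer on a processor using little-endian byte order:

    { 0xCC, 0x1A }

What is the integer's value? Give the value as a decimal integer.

6860

In little-endian order the low byte comes first in memory.
Reassemble most-significant byte first: 1A CC → 0x1ACC.
0x1ACC = 6860.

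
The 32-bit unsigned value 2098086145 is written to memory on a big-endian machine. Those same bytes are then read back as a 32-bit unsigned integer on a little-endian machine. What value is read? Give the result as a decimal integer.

21040765

2098086145 in 32-bit hexadecimal is 0x7D0E4101.
Stored big-endian, the bytes at ascending addresses are 7D 0E 41 01.
Read back as little-endian, the first byte is least significant, giving 0x01410E7D.
0x01410E7D = 21040765.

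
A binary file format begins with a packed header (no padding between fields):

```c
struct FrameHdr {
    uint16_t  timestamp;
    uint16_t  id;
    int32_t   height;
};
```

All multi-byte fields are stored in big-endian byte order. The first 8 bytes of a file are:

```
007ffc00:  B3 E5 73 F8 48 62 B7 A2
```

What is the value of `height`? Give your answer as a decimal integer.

1214429090

`height` follows `timestamp` (2 B), `id` (2 B), so it starts at offset 2 + 2 = 4 and occupies 4 bytes.
Bytes at offsets 4..7: 48 62 B7 A2.
Big-endian: lowest address holds the most-significant byte.
The bytes are already most-significant first: 0x4862B7A2.
0x4862B7A2 = 1214429090.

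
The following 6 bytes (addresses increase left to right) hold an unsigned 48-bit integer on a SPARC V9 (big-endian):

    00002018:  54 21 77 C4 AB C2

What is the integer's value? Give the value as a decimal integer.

In big-endian order the high byte comes first in memory.
The bytes are already most-significant first: 0x542177C4ABC2.
0x542177C4ABC2 = 92502720031682.

92502720031682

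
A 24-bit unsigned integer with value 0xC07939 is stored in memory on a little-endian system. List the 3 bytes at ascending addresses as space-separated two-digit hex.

39 79 C0

Split into bytes (most-significant first): C0 79 39.
Little-endian stores the least-significant byte at the lowest address.
So at ascending addresses the bytes are 39 79 C0.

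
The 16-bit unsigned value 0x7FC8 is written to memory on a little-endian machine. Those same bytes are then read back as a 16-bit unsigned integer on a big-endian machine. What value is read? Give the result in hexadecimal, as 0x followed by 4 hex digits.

0xC87F

Stored little-endian, the bytes at ascending addresses are C8 7F.
Read back as big-endian, the last byte is least significant, giving 0xC87F.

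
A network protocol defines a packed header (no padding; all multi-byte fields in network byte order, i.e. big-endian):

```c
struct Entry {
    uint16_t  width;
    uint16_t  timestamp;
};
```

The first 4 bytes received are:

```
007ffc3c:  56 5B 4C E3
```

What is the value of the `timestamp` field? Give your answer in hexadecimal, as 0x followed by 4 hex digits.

`timestamp` follows `width` (2 bytes), so it starts at byte offset 2 and occupies 2 bytes.
Bytes at offsets 2..3: 4C E3.
In big-endian order the high byte comes first in memory.
The bytes are already most-significant first: 0x4CE3.

0x4CE3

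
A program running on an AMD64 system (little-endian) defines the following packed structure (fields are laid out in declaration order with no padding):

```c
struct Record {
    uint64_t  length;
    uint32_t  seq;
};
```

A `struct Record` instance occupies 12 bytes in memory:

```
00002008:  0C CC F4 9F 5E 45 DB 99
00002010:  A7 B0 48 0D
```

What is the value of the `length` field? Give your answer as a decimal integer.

11086531180415470604

`length` is the first field, at byte offset 0, occupying 8 bytes.
Bytes at offsets 0..7: 0C CC F4 9F 5E 45 DB 99.
In little-endian order the low byte comes first in memory.
Reassemble most-significant byte first: 99 DB 45 5E 9F F4 CC 0C → 0x99DB455E9FF4CC0C.
0x99DB455E9FF4CC0C = 11086531180415470604.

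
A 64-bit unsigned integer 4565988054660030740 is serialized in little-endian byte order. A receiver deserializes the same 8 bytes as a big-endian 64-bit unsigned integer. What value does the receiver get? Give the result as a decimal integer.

1450634820414954815

4565988054660030740 in 64-bit hexadecimal is 0x3F5DA5F1AEB02114.
Stored little-endian, the bytes at ascending addresses are 14 21 B0 AE F1 A5 5D 3F.
Read back as big-endian, the last byte is least significant, giving 0x1421B0AEF1A55D3F.
0x1421B0AEF1A55D3F = 1450634820414954815.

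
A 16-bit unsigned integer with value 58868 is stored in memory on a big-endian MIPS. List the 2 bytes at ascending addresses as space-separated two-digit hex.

E5 F4

58868 in hexadecimal, padded to 16 bits, is 0xE5F4.
Split into bytes (most-significant first): E5 F4.
Big-endian: lowest address holds the most-significant byte.
So the memory order matches the most-significant-first order: E5 F4.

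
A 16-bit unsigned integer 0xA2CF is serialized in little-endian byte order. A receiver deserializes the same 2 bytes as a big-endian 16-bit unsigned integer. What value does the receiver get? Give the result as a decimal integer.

53154

Stored little-endian, the bytes at ascending addresses are CF A2.
Read back as big-endian, the last byte is least significant, giving 0xCFA2.
0xCFA2 = 53154.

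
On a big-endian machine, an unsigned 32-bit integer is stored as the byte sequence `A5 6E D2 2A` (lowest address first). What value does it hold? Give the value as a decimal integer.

2775503402

Big-endian stores the most-significant byte at the lowest address.
The bytes are already most-significant first: 0xA56ED22A.
0xA56ED22A = 2775503402.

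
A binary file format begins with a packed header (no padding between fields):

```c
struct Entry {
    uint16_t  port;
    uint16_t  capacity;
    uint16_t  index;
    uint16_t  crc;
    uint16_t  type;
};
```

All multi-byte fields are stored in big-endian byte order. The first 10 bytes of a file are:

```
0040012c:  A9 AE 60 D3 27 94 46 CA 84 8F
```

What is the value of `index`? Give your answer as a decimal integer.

`index` follows `port` (2 B), `capacity` (2 B), so it starts at offset 2 + 2 = 4 and occupies 2 bytes.
Bytes at offsets 4..5: 27 94.
Big-endian stores the most-significant byte at the lowest address.
The bytes are already most-significant first: 0x2794.
0x2794 = 10132.

10132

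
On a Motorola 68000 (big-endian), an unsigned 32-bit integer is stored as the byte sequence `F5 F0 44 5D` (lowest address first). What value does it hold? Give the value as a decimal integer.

4126164061

Big-endian: lowest address holds the most-significant byte.
The bytes are already most-significant first: 0xF5F0445D.
0xF5F0445D = 4126164061.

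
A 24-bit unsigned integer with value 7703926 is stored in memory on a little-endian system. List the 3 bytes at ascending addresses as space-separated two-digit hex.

7703926 in hexadecimal, padded to 24 bits, is 0x758D76.
Split into bytes (most-significant first): 75 8D 76.
In little-endian order the low byte comes first in memory.
So at ascending addresses the bytes are 76 8D 75.

76 8D 75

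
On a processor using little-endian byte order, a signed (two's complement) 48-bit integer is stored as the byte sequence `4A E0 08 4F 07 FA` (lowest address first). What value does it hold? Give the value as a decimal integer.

-6565679013814

Little-endian: lowest address holds the least-significant byte.
Reassemble most-significant byte first: FA 07 4F 08 E0 4A → 0xFA074F08E04A.
Top bit is set, so as a signed 48-bit value this is 0xFA074F08E04A − 2^48 = -6565679013814.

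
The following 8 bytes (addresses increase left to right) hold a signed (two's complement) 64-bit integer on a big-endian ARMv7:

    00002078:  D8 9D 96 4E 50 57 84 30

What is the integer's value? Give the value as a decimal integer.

In big-endian order the high byte comes first in memory.
The bytes are already most-significant first: 0xD89D964E50578430.
Top bit is set, so as a signed 64-bit value this is 0xD89D964E50578430 − 2^64 = -2837946927074016208.

-2837946927074016208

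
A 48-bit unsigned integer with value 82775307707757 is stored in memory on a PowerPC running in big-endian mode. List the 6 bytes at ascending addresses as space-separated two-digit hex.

4B 48 A0 CF E5 6D

82775307707757 in hexadecimal, padded to 48 bits, is 0x4B48A0CFE56D.
Split into bytes (most-significant first): 4B 48 A0 CF E5 6D.
In big-endian order the high byte comes first in memory.
So the memory order matches the most-significant-first order: 4B 48 A0 CF E5 6D.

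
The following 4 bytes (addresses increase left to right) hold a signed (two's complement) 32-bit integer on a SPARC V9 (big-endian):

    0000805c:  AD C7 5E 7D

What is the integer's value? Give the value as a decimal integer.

-1379443075

In big-endian order the high byte comes first in memory.
The bytes are already most-significant first: 0xADC75E7D.
Top bit is set, so as a signed 32-bit value this is 0xADC75E7D − 2^32 = -1379443075.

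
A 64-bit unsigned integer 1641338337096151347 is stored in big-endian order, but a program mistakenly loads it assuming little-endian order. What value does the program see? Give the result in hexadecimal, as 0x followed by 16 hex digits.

1641338337096151347 in 64-bit hexadecimal is 0x16C734857AD8B133.
Stored big-endian, the bytes at ascending addresses are 16 C7 34 85 7A D8 B1 33.
Read back as little-endian, the first byte is least significant, giving 0x33B1D87A8534C716.

0x33B1D87A8534C716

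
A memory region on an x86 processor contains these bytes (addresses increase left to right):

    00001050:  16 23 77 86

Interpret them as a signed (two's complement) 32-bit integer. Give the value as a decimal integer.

-2039012586

In little-endian order the low byte comes first in memory.
Reassemble most-significant byte first: 86 77 23 16 → 0x86772316.
Top bit is set, so as a signed 32-bit value this is 0x86772316 − 2^32 = -2039012586.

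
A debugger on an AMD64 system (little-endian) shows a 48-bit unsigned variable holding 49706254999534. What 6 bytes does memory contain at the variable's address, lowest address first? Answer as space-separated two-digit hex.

EE 1F AC 23 35 2D

49706254999534 in hexadecimal, padded to 48 bits, is 0x2D3523AC1FEE.
Split into bytes (most-significant first): 2D 35 23 AC 1F EE.
Little-endian: lowest address holds the least-significant byte.
So at ascending addresses the bytes are EE 1F AC 23 35 2D.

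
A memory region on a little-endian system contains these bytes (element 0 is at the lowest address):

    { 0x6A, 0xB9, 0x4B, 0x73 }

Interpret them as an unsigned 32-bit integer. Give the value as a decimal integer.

1934342506

Little-endian stores the least-significant byte at the lowest address.
Reassemble most-significant byte first: 73 4B B9 6A → 0x734BB96A.
0x734BB96A = 1934342506.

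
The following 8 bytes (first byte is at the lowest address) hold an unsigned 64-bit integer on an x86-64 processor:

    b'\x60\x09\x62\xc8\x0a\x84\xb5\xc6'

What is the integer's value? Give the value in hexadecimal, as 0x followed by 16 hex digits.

Little-endian: lowest address holds the least-significant byte.
Reassemble most-significant byte first: C6 B5 84 0A C8 62 09 60 → 0xC6B5840AC8620960.

0xC6B5840AC8620960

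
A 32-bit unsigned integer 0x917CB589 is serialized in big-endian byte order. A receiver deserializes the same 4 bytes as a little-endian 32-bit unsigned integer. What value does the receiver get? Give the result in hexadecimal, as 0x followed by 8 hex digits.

0x89B57C91

Stored big-endian, the bytes at ascending addresses are 91 7C B5 89.
Read back as little-endian, the first byte is least significant, giving 0x89B57C91.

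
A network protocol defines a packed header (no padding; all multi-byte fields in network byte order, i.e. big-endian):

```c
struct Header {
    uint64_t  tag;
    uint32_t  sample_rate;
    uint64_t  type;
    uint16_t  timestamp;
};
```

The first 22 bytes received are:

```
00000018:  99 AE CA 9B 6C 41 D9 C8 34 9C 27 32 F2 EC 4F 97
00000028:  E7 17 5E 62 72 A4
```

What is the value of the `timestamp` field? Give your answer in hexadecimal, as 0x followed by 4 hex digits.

0x72A4

`timestamp` follows `tag` (8 B), `sample_rate` (4 B), `type` (8 B), so it starts at offset 8 + 4 + 8 = 20 and occupies 2 bytes.
Bytes at offsets 20..21: 72 A4.
In big-endian order the high byte comes first in memory.
The bytes are already most-significant first: 0x72A4.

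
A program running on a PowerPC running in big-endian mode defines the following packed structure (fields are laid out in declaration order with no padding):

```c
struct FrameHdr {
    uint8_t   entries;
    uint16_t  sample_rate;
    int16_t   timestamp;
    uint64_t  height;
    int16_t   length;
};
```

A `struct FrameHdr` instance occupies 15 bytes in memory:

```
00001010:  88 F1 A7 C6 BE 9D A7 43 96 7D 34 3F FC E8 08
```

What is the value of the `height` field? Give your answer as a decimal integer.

11360122898690097148

`height` follows `entries` (1 B), `sample_rate` (2 B), `timestamp` (2 B), so it starts at offset 1 + 2 + 2 = 5 and occupies 8 bytes.
Bytes at offsets 5..12: 9D A7 43 96 7D 34 3F FC.
Big-endian: lowest address holds the most-significant byte.
The bytes are already most-significant first: 0x9DA743967D343FFC.
0x9DA743967D343FFC = 11360122898690097148.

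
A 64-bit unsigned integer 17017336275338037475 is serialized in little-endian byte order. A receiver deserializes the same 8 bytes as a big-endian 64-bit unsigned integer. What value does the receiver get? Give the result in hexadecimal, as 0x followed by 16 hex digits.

17017336275338037475 in 64-bit hexadecimal is 0xEC29B92E42E488E3.
Stored little-endian, the bytes at ascending addresses are E3 88 E4 42 2E B9 29 EC.
Read back as big-endian, the last byte is least significant, giving 0xE388E4422EB929EC.

0xE388E4422EB929EC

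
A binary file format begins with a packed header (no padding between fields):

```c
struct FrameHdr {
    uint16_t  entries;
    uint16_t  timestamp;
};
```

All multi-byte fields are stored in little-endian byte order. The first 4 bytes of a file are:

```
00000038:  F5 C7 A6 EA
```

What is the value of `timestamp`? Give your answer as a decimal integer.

`timestamp` follows `entries` (2 bytes), so it starts at byte offset 2 and occupies 2 bytes.
Bytes at offsets 2..3: A6 EA.
In little-endian order the low byte comes first in memory.
Reassemble most-significant byte first: EA A6 → 0xEAA6.
0xEAA6 = 60070.

60070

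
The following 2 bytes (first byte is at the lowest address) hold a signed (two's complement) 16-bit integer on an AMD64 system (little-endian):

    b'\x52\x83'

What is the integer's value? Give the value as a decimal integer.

-31918

In little-endian order the low byte comes first in memory.
Reassemble most-significant byte first: 83 52 → 0x8352.
Top bit is set, so as a signed 16-bit value this is 0x8352 − 2^16 = -31918.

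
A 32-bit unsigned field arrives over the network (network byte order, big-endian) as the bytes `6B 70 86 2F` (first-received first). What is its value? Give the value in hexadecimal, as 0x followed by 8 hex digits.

0x6B70862F

In big-endian order the high byte comes first in memory.
The bytes are already most-significant first: 0x6B70862F.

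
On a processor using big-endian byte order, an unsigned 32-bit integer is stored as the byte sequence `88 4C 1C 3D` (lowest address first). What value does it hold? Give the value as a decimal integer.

Big-endian: lowest address holds the most-significant byte.
The bytes are already most-significant first: 0x884C1C3D.
0x884C1C3D = 2286689341.

2286689341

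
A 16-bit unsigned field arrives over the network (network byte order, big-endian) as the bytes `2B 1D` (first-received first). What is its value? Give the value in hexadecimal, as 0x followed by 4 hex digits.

0x2B1D

In big-endian order the high byte comes first in memory.
The bytes are already most-significant first: 0x2B1D.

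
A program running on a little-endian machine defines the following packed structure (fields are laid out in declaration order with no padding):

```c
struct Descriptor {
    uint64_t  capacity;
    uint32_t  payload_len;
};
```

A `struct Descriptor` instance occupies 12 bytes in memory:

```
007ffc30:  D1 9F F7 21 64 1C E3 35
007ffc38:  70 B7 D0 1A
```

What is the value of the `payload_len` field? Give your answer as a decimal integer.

`payload_len` follows `capacity` (8 bytes), so it starts at byte offset 8 and occupies 4 bytes.
Bytes at offsets 8..11: 70 B7 D0 1A.
Little-endian stores the least-significant byte at the lowest address.
Reassemble most-significant byte first: 1A D0 B7 70 → 0x1AD0B770.
0x1AD0B770 = 449886064.

449886064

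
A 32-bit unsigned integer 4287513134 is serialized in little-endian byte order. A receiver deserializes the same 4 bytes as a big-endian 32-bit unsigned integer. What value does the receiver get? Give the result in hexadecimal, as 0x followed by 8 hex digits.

0x2E428EFF

4287513134 in 32-bit hexadecimal is 0xFF8E422E.
Stored little-endian, the bytes at ascending addresses are 2E 42 8E FF.
Read back as big-endian, the last byte is least significant, giving 0x2E428EFF.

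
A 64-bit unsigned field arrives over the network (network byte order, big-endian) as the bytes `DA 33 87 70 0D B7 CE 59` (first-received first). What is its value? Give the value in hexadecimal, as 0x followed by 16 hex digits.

0xDA3387700DB7CE59

Big-endian: lowest address holds the most-significant byte.
The bytes are already most-significant first: 0xDA3387700DB7CE59.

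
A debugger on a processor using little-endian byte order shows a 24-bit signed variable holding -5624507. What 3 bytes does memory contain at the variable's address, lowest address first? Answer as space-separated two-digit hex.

Two's complement of -5624507 in 24 bits: 5624507 = 0x55D2BB; invert → 0xAA2D44; add 1 → 0xAA2D45.
Split into bytes (most-significant first): AA 2D 45.
Little-endian stores the least-significant byte at the lowest address.
So at ascending addresses the bytes are 45 2D AA.

45 2D AA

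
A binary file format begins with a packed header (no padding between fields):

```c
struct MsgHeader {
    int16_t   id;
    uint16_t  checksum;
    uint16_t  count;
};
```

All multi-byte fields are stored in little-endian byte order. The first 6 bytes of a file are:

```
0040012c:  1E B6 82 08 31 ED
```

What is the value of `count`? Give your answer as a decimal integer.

`count` follows `id` (2 B), `checksum` (2 B), so it starts at offset 2 + 2 = 4 and occupies 2 bytes.
Bytes at offsets 4..5: 31 ED.
Little-endian stores the least-significant byte at the lowest address.
Reassemble most-significant byte first: ED 31 → 0xED31.
0xED31 = 60721.

60721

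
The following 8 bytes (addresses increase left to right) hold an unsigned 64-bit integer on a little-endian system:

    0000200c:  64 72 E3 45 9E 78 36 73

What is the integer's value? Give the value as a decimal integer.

8301955584276787812

Little-endian stores the least-significant byte at the lowest address.
Reassemble most-significant byte first: 73 36 78 9E 45 E3 72 64 → 0x7336789E45E37264.
0x7336789E45E37264 = 8301955584276787812.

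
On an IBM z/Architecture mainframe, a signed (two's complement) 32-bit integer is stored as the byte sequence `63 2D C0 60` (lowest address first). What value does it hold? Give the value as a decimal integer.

In big-endian order the high byte comes first in memory.
The bytes are already most-significant first: 0x632DC060.
0x632DC060 = 1663942752.

1663942752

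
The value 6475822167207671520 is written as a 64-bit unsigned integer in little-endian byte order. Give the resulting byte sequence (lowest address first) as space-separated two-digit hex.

6475822167207671520 in hexadecimal, padded to 64 bits, is 0x59DEBDF3610376E0.
Split into bytes (most-significant first): 59 DE BD F3 61 03 76 E0.
Little-endian stores the least-significant byte at the lowest address.
So at ascending addresses the bytes are E0 76 03 61 F3 BD DE 59.

E0 76 03 61 F3 BD DE 59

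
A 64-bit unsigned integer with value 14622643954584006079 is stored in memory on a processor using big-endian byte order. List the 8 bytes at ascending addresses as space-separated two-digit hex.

14622643954584006079 in hexadecimal, padded to 64 bits, is 0xCAEE1133DDFE2DBF.
Split into bytes (most-significant first): CA EE 11 33 DD FE 2D BF.
In big-endian order the high byte comes first in memory.
So the memory order matches the most-significant-first order: CA EE 11 33 DD FE 2D BF.

CA EE 11 33 DD FE 2D BF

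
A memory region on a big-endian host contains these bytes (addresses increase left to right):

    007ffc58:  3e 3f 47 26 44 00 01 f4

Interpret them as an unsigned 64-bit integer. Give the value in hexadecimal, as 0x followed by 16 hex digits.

0x3E3F4726440001F4

In big-endian order the high byte comes first in memory.
The bytes are already most-significant first: 0x3E3F4726440001F4.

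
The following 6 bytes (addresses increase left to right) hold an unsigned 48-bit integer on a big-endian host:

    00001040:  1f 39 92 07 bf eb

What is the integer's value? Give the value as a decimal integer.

34332123578347

Big-endian stores the most-significant byte at the lowest address.
The bytes are already most-significant first: 0x1F399207BFEB.
0x1F399207BFEB = 34332123578347.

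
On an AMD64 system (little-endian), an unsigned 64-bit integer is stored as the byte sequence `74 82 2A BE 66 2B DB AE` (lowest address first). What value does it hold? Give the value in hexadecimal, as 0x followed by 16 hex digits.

0xAEDB2B66BE2A8274

Little-endian: lowest address holds the least-significant byte.
Reassemble most-significant byte first: AE DB 2B 66 BE 2A 82 74 → 0xAEDB2B66BE2A8274.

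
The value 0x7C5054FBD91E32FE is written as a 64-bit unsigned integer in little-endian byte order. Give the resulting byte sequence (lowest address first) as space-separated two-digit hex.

FE 32 1E D9 FB 54 50 7C

Split into bytes (most-significant first): 7C 50 54 FB D9 1E 32 FE.
Little-endian stores the least-significant byte at the lowest address.
So at ascending addresses the bytes are FE 32 1E D9 FB 54 50 7C.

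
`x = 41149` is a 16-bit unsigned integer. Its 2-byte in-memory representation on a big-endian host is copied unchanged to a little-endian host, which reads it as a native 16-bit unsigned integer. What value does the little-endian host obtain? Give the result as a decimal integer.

48544

41149 in 16-bit hexadecimal is 0xA0BD.
Stored big-endian, the bytes at ascending addresses are A0 BD.
Read back as little-endian, the first byte is least significant, giving 0xBDA0.
0xBDA0 = 48544.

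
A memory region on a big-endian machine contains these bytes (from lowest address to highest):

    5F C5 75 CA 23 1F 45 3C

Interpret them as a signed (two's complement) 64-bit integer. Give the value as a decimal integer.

6901051515048248636

Big-endian stores the most-significant byte at the lowest address.
The bytes are already most-significant first: 0x5FC575CA231F453C.
0x5FC575CA231F453C = 6901051515048248636.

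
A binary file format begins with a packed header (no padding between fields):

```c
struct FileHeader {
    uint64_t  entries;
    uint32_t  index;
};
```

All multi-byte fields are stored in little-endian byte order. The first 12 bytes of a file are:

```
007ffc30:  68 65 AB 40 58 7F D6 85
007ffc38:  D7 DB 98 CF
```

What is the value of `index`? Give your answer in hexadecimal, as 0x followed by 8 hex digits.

0xCF98DBD7

`index` follows `entries` (8 bytes), so it starts at byte offset 8 and occupies 4 bytes.
Bytes at offsets 8..11: D7 DB 98 CF.
In little-endian order the low byte comes first in memory.
Reassemble most-significant byte first: CF 98 DB D7 → 0xCF98DBD7.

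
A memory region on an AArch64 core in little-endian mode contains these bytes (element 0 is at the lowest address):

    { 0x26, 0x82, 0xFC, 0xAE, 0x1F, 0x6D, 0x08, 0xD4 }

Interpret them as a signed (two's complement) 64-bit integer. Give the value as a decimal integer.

Little-endian stores the least-significant byte at the lowest address.
Reassemble most-significant byte first: D4 08 6D 1F AE FC 82 26 → 0xD4086D1FAEFC8226.
Top bit is set, so as a signed 64-bit value this is 0xD4086D1FAEFC8226 − 2^64 = -3168162355007946202.

-3168162355007946202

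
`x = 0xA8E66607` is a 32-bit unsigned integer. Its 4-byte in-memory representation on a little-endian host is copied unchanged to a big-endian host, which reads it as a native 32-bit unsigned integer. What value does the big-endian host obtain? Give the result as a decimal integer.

124184232

Stored little-endian, the bytes at ascending addresses are 07 66 E6 A8.
Read back as big-endian, the last byte is least significant, giving 0x0766E6A8.
0x0766E6A8 = 124184232.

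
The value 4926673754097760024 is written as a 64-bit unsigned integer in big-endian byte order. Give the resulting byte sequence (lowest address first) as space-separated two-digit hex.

44 5F 0F AD 3D 3C B7 18

4926673754097760024 in hexadecimal, padded to 64 bits, is 0x445F0FAD3D3CB718.
Split into bytes (most-significant first): 44 5F 0F AD 3D 3C B7 18.
Big-endian: lowest address holds the most-significant byte.
So the memory order matches the most-significant-first order: 44 5F 0F AD 3D 3C B7 18.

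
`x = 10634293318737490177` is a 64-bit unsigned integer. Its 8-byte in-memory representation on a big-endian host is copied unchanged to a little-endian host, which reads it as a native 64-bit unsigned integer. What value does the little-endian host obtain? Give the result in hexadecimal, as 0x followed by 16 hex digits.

10634293318737490177 in 64-bit hexadecimal is 0x9394996E34A87101.
Stored big-endian, the bytes at ascending addresses are 93 94 99 6E 34 A8 71 01.
Read back as little-endian, the first byte is least significant, giving 0x0171A8346E999493.

0x0171A8346E999493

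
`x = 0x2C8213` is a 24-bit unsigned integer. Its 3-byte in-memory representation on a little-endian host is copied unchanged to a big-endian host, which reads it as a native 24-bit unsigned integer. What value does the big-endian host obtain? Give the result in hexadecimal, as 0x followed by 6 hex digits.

Stored little-endian, the bytes at ascending addresses are 13 82 2C.
Read back as big-endian, the last byte is least significant, giving 0x13822C.

0x13822C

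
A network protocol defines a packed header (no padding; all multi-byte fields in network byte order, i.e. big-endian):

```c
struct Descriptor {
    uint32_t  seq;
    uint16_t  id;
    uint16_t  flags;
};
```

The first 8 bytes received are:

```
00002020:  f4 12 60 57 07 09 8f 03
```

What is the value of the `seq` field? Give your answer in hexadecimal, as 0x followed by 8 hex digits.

0xF4126057

`seq` is the first field, at byte offset 0, occupying 4 bytes.
Bytes at offsets 0..3: F4 12 60 57.
In big-endian order the high byte comes first in memory.
The bytes are already most-significant first: 0xF4126057.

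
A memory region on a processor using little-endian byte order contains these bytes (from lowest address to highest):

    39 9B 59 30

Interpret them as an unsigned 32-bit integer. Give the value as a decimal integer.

In little-endian order the low byte comes first in memory.
Reassemble most-significant byte first: 30 59 9B 39 → 0x30599B39.
0x30599B39 = 811178809.

811178809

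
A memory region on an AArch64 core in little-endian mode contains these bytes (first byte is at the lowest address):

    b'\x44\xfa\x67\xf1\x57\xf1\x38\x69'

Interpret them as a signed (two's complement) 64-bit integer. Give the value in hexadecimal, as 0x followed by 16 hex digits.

Little-endian stores the least-significant byte at the lowest address.
Reassemble most-significant byte first: 69 38 F1 57 F1 67 FA 44 → 0x6938F157F167FA44.

0x6938F157F167FA44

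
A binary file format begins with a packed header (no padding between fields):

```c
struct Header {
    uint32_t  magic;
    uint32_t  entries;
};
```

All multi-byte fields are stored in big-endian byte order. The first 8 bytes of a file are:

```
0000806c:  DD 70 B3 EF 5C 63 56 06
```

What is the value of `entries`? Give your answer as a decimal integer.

`entries` follows `magic` (4 bytes), so it starts at byte offset 4 and occupies 4 bytes.
Bytes at offsets 4..7: 5C 63 56 06.
Big-endian: lowest address holds the most-significant byte.
The bytes are already most-significant first: 0x5C635606.
0x5C635606 = 1550013958.

1550013958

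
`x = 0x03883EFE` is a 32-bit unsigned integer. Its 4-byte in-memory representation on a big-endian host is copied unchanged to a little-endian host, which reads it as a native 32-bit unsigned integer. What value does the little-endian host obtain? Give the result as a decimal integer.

Stored big-endian, the bytes at ascending addresses are 03 88 3E FE.
Read back as little-endian, the first byte is least significant, giving 0xFE3E8803.
0xFE3E8803 = 4265510915.

4265510915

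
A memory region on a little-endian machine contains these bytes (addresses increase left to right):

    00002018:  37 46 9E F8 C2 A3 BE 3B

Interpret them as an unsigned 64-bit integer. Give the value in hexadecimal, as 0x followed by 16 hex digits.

0x3BBEA3C2F89E4637

Little-endian stores the least-significant byte at the lowest address.
Reassemble most-significant byte first: 3B BE A3 C2 F8 9E 46 37 → 0x3BBEA3C2F89E4637.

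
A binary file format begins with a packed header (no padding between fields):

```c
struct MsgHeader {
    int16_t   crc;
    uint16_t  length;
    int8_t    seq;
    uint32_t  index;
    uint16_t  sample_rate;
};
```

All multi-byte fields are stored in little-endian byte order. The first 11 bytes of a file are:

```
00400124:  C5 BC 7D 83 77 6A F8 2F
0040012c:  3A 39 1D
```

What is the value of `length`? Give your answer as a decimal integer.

33661

`length` follows `crc` (2 bytes), so it starts at byte offset 2 and occupies 2 bytes.
Bytes at offsets 2..3: 7D 83.
In little-endian order the low byte comes first in memory.
Reassemble most-significant byte first: 83 7D → 0x837D.
0x837D = 33661.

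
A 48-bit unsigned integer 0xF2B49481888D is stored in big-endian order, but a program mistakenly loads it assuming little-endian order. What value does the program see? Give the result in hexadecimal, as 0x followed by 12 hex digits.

Stored big-endian, the bytes at ascending addresses are F2 B4 94 81 88 8D.
Read back as little-endian, the first byte is least significant, giving 0x8D888194B4F2.

0x8D888194B4F2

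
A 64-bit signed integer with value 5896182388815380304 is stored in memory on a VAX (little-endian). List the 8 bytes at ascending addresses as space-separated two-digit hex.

5896182388815380304 in hexadecimal, padded to 64 bits, is 0x51D372A4B0413F50.
Split into bytes (most-significant first): 51 D3 72 A4 B0 41 3F 50.
Little-endian: lowest address holds the least-significant byte.
So at ascending addresses the bytes are 50 3F 41 B0 A4 72 D3 51.

50 3F 41 B0 A4 72 D3 51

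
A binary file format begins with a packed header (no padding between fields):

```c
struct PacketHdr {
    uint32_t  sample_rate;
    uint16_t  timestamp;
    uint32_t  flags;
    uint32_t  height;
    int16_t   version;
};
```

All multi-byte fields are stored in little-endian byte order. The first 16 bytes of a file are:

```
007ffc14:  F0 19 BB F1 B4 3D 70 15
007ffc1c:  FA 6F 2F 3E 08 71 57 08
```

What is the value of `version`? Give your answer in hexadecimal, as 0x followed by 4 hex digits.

0x0857

`version` follows `sample_rate` (4 B), `timestamp` (2 B), `flags` (4 B), `height` (4 B), so it starts at offset 4 + 2 + 4 + 4 = 14 and occupies 2 bytes.
Bytes at offsets 14..15: 57 08.
Little-endian: lowest address holds the least-significant byte.
Reassemble most-significant byte first: 08 57 → 0x0857.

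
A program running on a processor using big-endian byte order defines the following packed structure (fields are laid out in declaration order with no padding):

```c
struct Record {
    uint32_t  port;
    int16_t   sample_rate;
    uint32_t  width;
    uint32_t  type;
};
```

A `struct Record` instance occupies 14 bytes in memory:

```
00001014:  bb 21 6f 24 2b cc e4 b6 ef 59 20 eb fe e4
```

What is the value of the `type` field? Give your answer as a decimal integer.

`type` follows `port` (4 B), `sample_rate` (2 B), `width` (4 B), so it starts at offset 4 + 2 + 4 = 10 and occupies 4 bytes.
Bytes at offsets 10..13: 20 EB FE E4.
Big-endian: lowest address holds the most-significant byte.
The bytes are already most-significant first: 0x20EBFEE4.
0x20EBFEE4 = 552337124.

552337124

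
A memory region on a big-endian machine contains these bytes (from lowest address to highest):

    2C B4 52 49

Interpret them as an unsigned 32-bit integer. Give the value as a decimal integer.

750015049

In big-endian order the high byte comes first in memory.
The bytes are already most-significant first: 0x2CB45249.
0x2CB45249 = 750015049.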